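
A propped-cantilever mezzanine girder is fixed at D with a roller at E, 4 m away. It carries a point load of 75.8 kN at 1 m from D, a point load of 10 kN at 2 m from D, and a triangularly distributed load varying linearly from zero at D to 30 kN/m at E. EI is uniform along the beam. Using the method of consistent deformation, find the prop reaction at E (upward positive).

Take the reaction at E as the redundant and release it; the primary structure is a cantilever fixed at D.
Downward deflection at the released point E due to the loads:
  point load 75.8 at a = 1: Pa²(3L − a)/(6EI) = 139/EI
  point load 10 at a = 2: Pa²(3L − a)/(6EI) = 66.67/EI
  triangular load, peak 30 at the free end: 11w₀L⁴/(120EI) = 704/EI
  δ_0 = 909.6/EI
Flexibility coefficient — unit upward force at E: δ_{EE} = L³/(3EI) = 21.33/EI.
Compatibility at E: δ_0 − R_E·δ_{EE} = 0, so R_E = 909.6/21.33 = 42.64 kN.

R_E = 42.64 kN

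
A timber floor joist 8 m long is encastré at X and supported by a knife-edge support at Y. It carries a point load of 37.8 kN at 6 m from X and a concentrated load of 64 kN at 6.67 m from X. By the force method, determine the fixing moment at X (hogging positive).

Release the roller at Y. Primary structure: cantilever fixed at X.
Downward deflection at the released point Y due to the loads:
  point load 37.8 at a = 6: Pa²(3L − a)/(6EI) = 4082/EI
  point load 64 at a = 6.67: Pa²(3L − a)/(6EI) = 8224/EI
  δ_0 = 12306/EI
Flexibility coefficient — unit upward force at Y: δ_{YY} = L³/(3EI) = 170.7/EI.
Compatibility at Y: δ_0 − R_Y·δ_{YY} = 0, so R_Y = 12306/170.7 = 72.11 kN.
Moment equilibrium about X: M_X = Σ(load moments about X) − R_Y·L = 653.7 − 72.11×8 = 76.82 kN·m.

M_X = 76.82 kN·m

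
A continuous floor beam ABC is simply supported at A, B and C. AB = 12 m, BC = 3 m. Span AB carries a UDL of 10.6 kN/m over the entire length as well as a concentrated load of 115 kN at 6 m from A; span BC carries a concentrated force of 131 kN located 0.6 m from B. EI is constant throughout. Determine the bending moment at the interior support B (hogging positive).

M_B = 371 kN·m

Take M_B as the redundant. Released structure: two simple spans AB and BC with a hinge at B.
Discontinuity in slope at B on the released structure — sum the simple-span end rotations:
  span AB: UDL 10.6: wL³/(24EI) = 763.2/EI
  span AB: point load 115 at a = 6: Pab(L + a)/(6LEI) = 1035/EI
  span BC: point load 131 at a = 0.6: Pab(L + b)/(6LEI) = 56.59/EI
  relative rotation θ_0 = (1798 + 56.59)/EI = 1855/EI
A unit hogging moment at B produces rotation L₁/(3EI) + L₂/(3EI) = 5/EI.
Compatibility: M_B·(L₁+L₂)/(3EI) = θ_0, giving M_B = 371 kN·m (hogging).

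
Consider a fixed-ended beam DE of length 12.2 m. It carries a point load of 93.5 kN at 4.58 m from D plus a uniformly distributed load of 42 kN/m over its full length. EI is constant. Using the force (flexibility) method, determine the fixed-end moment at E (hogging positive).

M_E = 621.4 kN·m

Take the two fixed-end moments M_D, M_E as redundants; the released structure is the simple span DE.
On the primary (simply-supported) span, the end slopes from the loading are:
  at D: point load 93.5 at a = 4.58: Pab(L + b)/(6LEI) = 883.5/EI
  at E: point load 93.5 at a = 4.58: Pab(L + a)/(6LEI) = 748/EI
  at D: UDL 42: wL³/(24EI) = 3178/EI
  at E: UDL 42: wL³/(24EI) = 3178/EI
  θ_D0 = 4061/EI,  θ_E0 = 3926/EI
Flexibility coefficients: a unit moment at one end gives L/(3EI) there and L/(6EI) at the far end, so f₁₁ = f₂₂ = 4.067/EI and f₁₂ = f₂₁ = 2.033/EI.
Compatibility — zero rotation at each built-in end:
  4.067 M_D + 2.033 M_E = 4061
  2.033 M_D + 4.067 M_E = 3926
Solving the pair gives M_D = 688 kN·m and M_E = 621.4 kN·m (hogging).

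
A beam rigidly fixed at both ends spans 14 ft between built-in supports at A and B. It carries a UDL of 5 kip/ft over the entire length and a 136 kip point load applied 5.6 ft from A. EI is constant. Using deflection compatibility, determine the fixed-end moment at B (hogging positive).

M_B = 264.5 kip·ft

Take the two fixed-end moments M_A, M_B as redundants; the released structure is the simple span AB.
Simple-span end rotations at A and B under the given loads:
  at A: UDL 5: wL³/(24EI) = 571.7/EI
  at B: UDL 5: wL³/(24EI) = 571.7/EI
  at A: point load 136 at a = 5.6: Pab(L + b)/(6LEI) = 1706/EI
  at B: point load 136 at a = 5.6: Pab(L + a)/(6LEI) = 1493/EI
  θ_A0 = 2278/EI,  θ_B0 = 2064/EI
Flexibility coefficients: a unit moment at one end gives L/(3EI) there and L/(6EI) at the far end, so f₁₁ = f₂₂ = 4.667/EI and f₁₂ = f₂₁ = 2.333/EI.
Compatibility — zero rotation at each built-in end:
  4.667 M_A + 2.333 M_B = 2278
  2.333 M_A + 4.667 M_B = 2064
Solving the pair gives M_A = 355.8 kip·ft and M_B = 264.5 kip·ft (hogging).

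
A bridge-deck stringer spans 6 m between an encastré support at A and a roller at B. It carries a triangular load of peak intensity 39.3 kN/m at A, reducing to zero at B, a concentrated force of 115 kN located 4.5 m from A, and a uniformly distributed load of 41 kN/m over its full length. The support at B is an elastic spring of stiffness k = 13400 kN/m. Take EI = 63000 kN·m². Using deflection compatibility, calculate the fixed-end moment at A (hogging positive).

Remove the prop at B; the released (primary) structure is a cantilever built in at A.
Free-end deflection of the primary structure under the applied loading (downward +):
  triangular load, peak 39.3 at the fixed end: w₀L⁴/(30EI) = 1698/EI
  point load 115 at a = 4.5: Pa²(3L − a)/(6EI) = 5240/EI
  UDL 41: wL⁴/(8EI) = 6642/EI
  δ_0 = 13579/EI
Tip deflection under a unit load at B: L³/(3EI) = 72/EI.
With EI = 63000 kN·m²: δ_0 = 0.21555 m and δ_{BB} = 0.001143 m/kN.
Compatibility — the spring shortens by R_B/k under the reaction it provides: δ_0 − R_B·δ_{BB} = R_B/k. With 1/k = 0.000075 m/kN, R_B = δ_0 / (δ_{BB} + 1/k) = 0.21555 / (0.001143 + 0.000075) = 177 kN.
Moment equilibrium about A: M_A = Σ(load moments about A) − R_B·L = 1491 − 177×6 = 429 kN·m.

M_A = 429 kN·m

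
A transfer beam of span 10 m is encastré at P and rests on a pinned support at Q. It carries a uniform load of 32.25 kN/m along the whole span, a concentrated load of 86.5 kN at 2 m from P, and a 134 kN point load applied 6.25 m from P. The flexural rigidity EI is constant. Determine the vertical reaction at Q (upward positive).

R_Q = 187.9 kN

Remove the prop at Q; the released (primary) structure is a cantilever built in at P.
Primary-structure tip deflection at Q by superposition:
  UDL 32.25: wL⁴/(8EI) = 40312/EI
  point load 86.5 at a = 2: Pa²(3L − a)/(6EI) = 1615/EI
  point load 134 at a = 6.25: Pa²(3L − a)/(6EI) = 20719/EI
  δ_0 = 62647/EI
Flexibility coefficient — unit upward force at Q: δ_{QQ} = L³/(3EI) = 333.3/EI.
The prop prevents deflection at Q: R_Q = δ_0/δ_{QQ} = 62647/333.3 = 187.9 kN.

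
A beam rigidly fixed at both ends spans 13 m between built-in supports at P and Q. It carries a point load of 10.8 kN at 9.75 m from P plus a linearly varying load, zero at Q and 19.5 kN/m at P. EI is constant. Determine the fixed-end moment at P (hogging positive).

M_P = 171.4 kN·m

Release both end moments; the primary structure is a simply-supported span PQ with redundants M_P and M_Q.
Simple-span end rotations at P and Q under the given loads:
  at P: point load 10.8 at a = 9.75: Pab(L + b)/(6LEI) = 71.3/EI
  at Q: point load 10.8 at a = 9.75: Pab(L + a)/(6LEI) = 99.82/EI
  at P: triangular load, peak 19.5: w₀L³/(45EI) = 952/EI
  at Q: triangular load, peak 19.5: 7w₀L³/(360EI) = 833/EI
  θ_P0 = 1023/EI,  θ_Q0 = 932.8/EI
Flexibility coefficients: a unit moment at one end gives L/(3EI) there and L/(6EI) at the far end, so f₁₁ = f₂₂ = 4.333/EI and f₁₂ = f₂₁ = 2.167/EI.
Compatibility — zero rotation at each built-in end:
  4.333 M_P + 2.167 M_Q = 1023
  2.167 M_P + 4.333 M_Q = 932.8
Solving the pair gives M_P = 171.4 kN·m and M_Q = 129.6 kN·m (hogging).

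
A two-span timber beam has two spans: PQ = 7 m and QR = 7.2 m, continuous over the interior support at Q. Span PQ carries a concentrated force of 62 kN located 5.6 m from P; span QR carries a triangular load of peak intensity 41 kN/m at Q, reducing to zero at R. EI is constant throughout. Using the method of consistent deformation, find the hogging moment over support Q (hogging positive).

M_Q = 102.7 kN·m

Release continuity at Q by inserting a hinge; the redundant is the internal moment M_Q. The primary structure is two simply-supported spans PQ and QR.
Rotations at Q on the released spans (each span's end-slope, ×1/EI):
  span PQ: point load 62 at a = 5.6: Pab(L + a)/(6LEI) = 145.8/EI
  span QR: triangular load, peak 41: w₀L³/(45EI) = 340.1/EI
  relative rotation θ_0 = (145.8 + 340.1)/EI = 485.9/EI
A unit hogging moment at Q produces rotation L₁/(3EI) + L₂/(3EI) = 4.733/EI.
Compatibility: M_Q·(L₁+L₂)/(3EI) = θ_0, giving M_Q = 102.7 kN·m (hogging).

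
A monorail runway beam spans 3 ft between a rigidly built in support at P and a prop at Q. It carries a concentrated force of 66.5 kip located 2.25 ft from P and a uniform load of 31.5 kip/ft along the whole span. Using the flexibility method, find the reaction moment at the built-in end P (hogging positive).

Release the roller at Q. Primary structure: cantilever fixed at P.
Downward deflection at the released point Q due to the loads:
  point load 66.5 at a = 2.25: Pa²(3L − a)/(6EI) = 378.7/EI
  UDL 31.5: wL⁴/(8EI) = 318.9/EI
  δ_0 = 697.7/EI
Flexibility coefficient — unit upward force at Q: δ_{QQ} = L³/(3EI) = 9/EI.
The prop prevents deflection at Q: R_Q = δ_0/δ_{QQ} = 697.7/9 = 77.52 kip.
Moment equilibrium about P: M_P = Σ(load moments about P) − R_Q·L = 291.4 − 77.52×3 = 58.82 kip·ft.

M_P = 58.82 kip·ft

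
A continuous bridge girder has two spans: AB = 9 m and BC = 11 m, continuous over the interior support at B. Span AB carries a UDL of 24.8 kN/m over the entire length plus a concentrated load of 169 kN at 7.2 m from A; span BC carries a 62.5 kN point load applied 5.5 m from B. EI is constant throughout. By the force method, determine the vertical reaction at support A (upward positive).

Insert a hinge at B; M_B is the redundant, and each span becomes simply supported.
Rotations at B on the released spans (each span's end-slope, ×1/EI):
  span AB: UDL 24.8: wL³/(24EI) = 753.3/EI
  span AB: point load 169 at a = 7.2: Pab(L + a)/(6LEI) = 657.1/EI
  span BC: point load 62.5 at a = 5.5: Pab(L + b)/(6LEI) = 472.7/EI
  relative rotation θ_0 = (1410 + 472.7)/EI = 1883/EI
A unit hogging moment at B produces rotation L₁/(3EI) + L₂/(3EI) = 6.667/EI.
Slope continuity at B: θ_0 = M_B·6.667/EI, so M_B = 1883/6.667 = 282.5 kN·m (hogging).
Span AB, ΣM about A with M_B applied at B: R_B^{AB}·9 = 2221 + 282.5, so R_B^{AB} = 278.2 kN and R_A = 392.2 − 278.2 = 114 kN.

R_A = 114 kN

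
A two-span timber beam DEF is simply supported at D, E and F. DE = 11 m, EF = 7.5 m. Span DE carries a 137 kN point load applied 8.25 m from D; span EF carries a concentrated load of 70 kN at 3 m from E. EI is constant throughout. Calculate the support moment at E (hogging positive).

M_E = 187.9 kN·m

Take M_E as the redundant. Released structure: two simple spans DE and EF with a hinge at E.
End slopes at the hinge E, treating each span as simply supported:
  span DE: point load 137 at a = 8.25: Pab(L + a)/(6LEI) = 906.6/EI
  span EF: point load 70 at a = 3: Pab(L + b)/(6LEI) = 252/EI
  relative rotation θ_0 = (906.6 + 252)/EI = 1159/EI
A unit hogging moment at E produces rotation L₁/(3EI) + L₂/(3EI) = 6.167/EI.
Slope continuity at E: θ_0 = M_E·6.167/EI, so M_E = 1159/6.167 = 187.9 kN·m (hogging).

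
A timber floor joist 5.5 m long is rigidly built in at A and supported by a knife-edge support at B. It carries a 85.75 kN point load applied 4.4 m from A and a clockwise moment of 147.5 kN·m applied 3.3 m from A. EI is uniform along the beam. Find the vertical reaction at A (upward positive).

R_A = -8.409 kN

Choose R_B as the redundant. The primary structure is the cantilever fixed at A.
Downward deflection at the released point B due to the loads:
  point load 85.75 at a = 4.4: Pa²(3L − a)/(6EI) = 3348/EI
  clockwise couple 147.5 at a = 3.3: M₀a(2L − a)/(2EI) = 1874/EI
  δ_0 = 5222/EI
Flexibility coefficient — unit upward force at B: δ_{BB} = L³/(3EI) = 55.46/EI.
The prop prevents deflection at B: R_B = δ_0/δ_{BB} = 5222/55.46 = 94.16 kN.
Vertical equilibrium: R_A = ΣP − R_B = 85.75 − 94.16 = -8.409 kN.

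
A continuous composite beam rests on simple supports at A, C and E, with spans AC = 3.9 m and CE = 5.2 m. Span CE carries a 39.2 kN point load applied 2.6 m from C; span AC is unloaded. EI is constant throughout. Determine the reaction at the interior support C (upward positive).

R_C = 29.4 kN

Insert a hinge at C; M_C is the redundant, and each span becomes simply supported.
End slopes at the hinge C, treating each span as simply supported:
  span CE: point load 39.2 at a = 2.6: Pab(L + b)/(6LEI) = 66.25/EI
  relative rotation θ_0 = (0 + 66.25)/EI = 66.25/EI
A unit hogging moment at C produces rotation L₁/(3EI) + L₂/(3EI) = 3.033/EI.
Compatibility: M_C·(L₁+L₂)/(3EI) = θ_0, giving M_C = 21.84 kN·m (hogging).
Span AC, ΣM about A with M_C applied at C: R_C^{AC}·3.9 = 0 + 21.84, so R_C^{AC} = 5.6 kN and R_A = 0 − 5.6 = -5.6 kN.
Span CE, ΣM about E: R_C^{CE}·5.2 = 101.9 + 21.84, so R_C^{CE} = 23.8 kN and R_E = 39.2 − 23.8 = 15.4 kN.
R_C = 5.6 + 23.8 = 29.4 kN.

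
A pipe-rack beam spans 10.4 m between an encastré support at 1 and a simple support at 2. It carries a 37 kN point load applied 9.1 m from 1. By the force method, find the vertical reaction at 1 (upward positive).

R_1 = 6.901 kN

Release the roller at 2. Primary structure: cantilever fixed at 1.
Free-end deflection of the primary structure under the applied loading (downward +):
  point load 37 at a = 9.1: Pa²(3L − a)/(6EI) = 11286/EI
Flexibility coefficient — unit upward force at 2: δ_{22} = L³/(3EI) = 375/EI.
Compatibility at 2: δ_0 − R_2·δ_{22} = 0, so R_2 = 11286/375 = 30.1 kN.
Vertical equilibrium: R_1 = ΣP − R_2 = 37 − 30.1 = 6.901 kN.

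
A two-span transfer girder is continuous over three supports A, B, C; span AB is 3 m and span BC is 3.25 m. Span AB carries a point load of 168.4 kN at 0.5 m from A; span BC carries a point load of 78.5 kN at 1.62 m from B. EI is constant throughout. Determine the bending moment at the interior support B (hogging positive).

Insert a hinge at B; M_B is the redundant, and each span becomes simply supported.
Rotations at B on the released spans (each span's end-slope, ×1/EI):
  span AB: point load 168.4 at a = 0.5: Pab(L + a)/(6LEI) = 40.93/EI
  span BC: point load 78.5 at a = 1.62: Pab(L + b)/(6LEI) = 51.87/EI
  relative rotation θ_0 = (40.93 + 51.87)/EI = 92.81/EI
A unit hogging moment at B produces rotation L₁/(3EI) + L₂/(3EI) = 2.083/EI.
Compatibility: M_B·(L₁+L₂)/(3EI) = θ_0, giving M_B = 44.55 kN·m (hogging).

M_B = 44.55 kN·m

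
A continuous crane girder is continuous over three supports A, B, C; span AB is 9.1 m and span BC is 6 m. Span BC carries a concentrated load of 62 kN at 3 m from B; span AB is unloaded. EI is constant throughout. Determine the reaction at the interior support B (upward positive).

R_B = 38.66 kN

Release continuity at B by inserting a hinge; the redundant is the internal moment M_B. The primary structure is two simply-supported spans AB and BC.
Rotations at B on the released spans (each span's end-slope, ×1/EI):
  span BC: point load 62 at a = 3: Pab(L + b)/(6LEI) = 139.5/EI
  relative rotation θ_0 = (0 + 139.5)/EI = 139.5/EI
A unit hogging moment at B produces rotation L₁/(3EI) + L₂/(3EI) = 5.033/EI.
Slope continuity at B: θ_0 = M_B·5.033/EI, so M_B = 139.5/5.033 = 27.72 kN·m (hogging).
Span AB, ΣM about A with M_B applied at B: R_B^{AB}·9.1 = 0 + 27.72, so R_B^{AB} = 3.046 kN and R_A = 0 − 3.046 = -3.046 kN.
Span BC, ΣM about C: R_B^{BC}·6 = 186 + 27.72, so R_B^{BC} = 35.62 kN and R_C = 62 − 35.62 = 26.38 kN.
R_B = 3.046 + 35.62 = 38.66 kN.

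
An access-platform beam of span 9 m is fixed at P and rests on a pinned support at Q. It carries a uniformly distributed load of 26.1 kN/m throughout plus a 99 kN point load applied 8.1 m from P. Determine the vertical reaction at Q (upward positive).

R_Q = 172.3 kN

Choose R_Q as the redundant. The primary structure is the cantilever fixed at P.
Free-end deflection of the primary structure under the applied loading (downward +):
  UDL 26.1: wL⁴/(8EI) = 21405/EI
  point load 99 at a = 8.1: Pa²(3L − a)/(6EI) = 20460/EI
  δ_0 = 41866/EI
Flexibility coefficient — unit upward force at Q: δ_{QQ} = L³/(3EI) = 243/EI.
The prop prevents deflection at Q: R_Q = δ_0/δ_{QQ} = 41866/243 = 172.3 kN.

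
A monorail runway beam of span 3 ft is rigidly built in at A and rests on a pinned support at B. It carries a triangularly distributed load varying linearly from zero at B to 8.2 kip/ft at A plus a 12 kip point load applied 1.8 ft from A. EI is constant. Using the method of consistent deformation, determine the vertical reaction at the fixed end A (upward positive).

R_A = 16.66 kip

Choose R_B as the redundant. The primary structure is the cantilever fixed at A.
Downward deflection at the released point B due to the loads:
  triangular load, peak 8.2 at the fixed end: w₀L⁴/(30EI) = 22.14/EI
  point load 12 at a = 1.8: Pa²(3L − a)/(6EI) = 46.66/EI
  δ_0 = 68.8/EI
Flexibility coefficient — unit upward force at B: δ_{BB} = L³/(3EI) = 9/EI.
The prop prevents deflection at B: R_B = δ_0/δ_{BB} = 68.8/9 = 7.644 kip.
Vertical equilibrium: R_A = ΣP − R_B = 24.3 − 7.644 = 16.66 kip.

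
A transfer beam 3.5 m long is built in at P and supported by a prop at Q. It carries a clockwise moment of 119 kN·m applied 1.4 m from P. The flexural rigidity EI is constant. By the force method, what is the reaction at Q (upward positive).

Remove the prop at Q; the released (primary) structure is a cantilever built in at P.
Deflection at Q on the released cantilever, summing each load's contribution:
  clockwise couple 119 at a = 1.4: M₀a(2L − a)/(2EI) = 466.5/EI
Tip deflection under a unit load at Q: L³/(3EI) = 14.29/EI.
The prop prevents deflection at Q: R_Q = δ_0/δ_{QQ} = 466.5/14.29 = 32.64 kN.

R_Q = 32.64 kN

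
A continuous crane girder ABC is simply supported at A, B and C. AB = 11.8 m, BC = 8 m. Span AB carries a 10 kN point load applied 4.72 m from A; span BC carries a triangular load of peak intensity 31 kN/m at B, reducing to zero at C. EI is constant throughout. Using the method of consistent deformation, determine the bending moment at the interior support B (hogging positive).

M_B = 65.26 kN·m

Take M_B as the redundant. Released structure: two simple spans AB and BC with a hinge at B.
Discontinuity in slope at B on the released structure — sum the simple-span end rotations:
  span AB: point load 10 at a = 4.72: Pab(L + a)/(6LEI) = 77.97/EI
  span BC: triangular load, peak 31: w₀L³/(45EI) = 352.7/EI
  relative rotation θ_0 = (77.97 + 352.7)/EI = 430.7/EI
A unit hogging moment at B produces rotation L₁/(3EI) + L₂/(3EI) = 6.6/EI.
Compatibility: M_B·(L₁+L₂)/(3EI) = θ_0, giving M_B = 65.26 kN·m (hogging).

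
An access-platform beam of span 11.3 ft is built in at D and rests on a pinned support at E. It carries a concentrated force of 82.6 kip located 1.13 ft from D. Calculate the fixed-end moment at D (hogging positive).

M_D = 79.8 kip·ft

Choose R_E as the redundant. The primary structure is the cantilever fixed at D.
Downward deflection at the released point E due to the loads:
  point load 82.6 at a = 1.13: Pa²(3L − a)/(6EI) = 576.1/EI
Flexibility coefficient — unit upward force at E: δ_{EE} = L³/(3EI) = 481/EI.
The prop prevents deflection at E: R_E = δ_0/δ_{EE} = 576.1/481 = 1.198 kip.
Moment equilibrium about D: M_D = Σ(load moments about D) − R_E·L = 93.34 − 1.198×11.3 = 79.8 kip·ft.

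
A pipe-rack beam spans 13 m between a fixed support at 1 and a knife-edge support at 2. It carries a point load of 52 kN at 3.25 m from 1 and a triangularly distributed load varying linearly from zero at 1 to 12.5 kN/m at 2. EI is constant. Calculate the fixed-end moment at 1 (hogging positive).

M_1 = 234.1 kN·m

Remove the prop at 2; the released (primary) structure is a cantilever built in at 1.
Free-end deflection of the primary structure under the applied loading (downward +):
  point load 52 at a = 3.25: Pa²(3L − a)/(6EI) = 3273/EI
  triangular load, peak 12.5 at the free end: 11w₀L⁴/(120EI) = 32726/EI
  δ_0 = 35999/EI
Flexibility coefficient — unit upward force at 2: δ_{22} = L³/(3EI) = 732.3/EI.
The prop prevents deflection at 2: R_2 = δ_0/δ_{22} = 35999/732.3 = 49.16 kN.
Moment equilibrium about 1: M_1 = Σ(load moments about 1) − R_2·L = 873.2 − 49.16×13 = 234.1 kN·m.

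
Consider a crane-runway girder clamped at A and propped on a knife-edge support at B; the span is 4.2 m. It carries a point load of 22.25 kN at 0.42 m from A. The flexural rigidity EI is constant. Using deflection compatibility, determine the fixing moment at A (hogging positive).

M_A = 7.99 kN·m

Release the roller at B. Primary structure: cantilever fixed at A.
Free-end deflection of the primary structure under the applied loading (downward +):
  point load 22.25 at a = 0.42: Pa²(3L − a)/(6EI) = 7.968/EI
Flexibility coefficient — unit upward force at B: δ_{BB} = L³/(3EI) = 24.7/EI.
The prop prevents deflection at B: R_B = δ_0/δ_{BB} = 7.968/24.7 = 0.3226 kN.
Moment equilibrium about A: M_A = Σ(load moments about A) − R_B·L = 9.345 − 0.3226×4.2 = 7.99 kN·m.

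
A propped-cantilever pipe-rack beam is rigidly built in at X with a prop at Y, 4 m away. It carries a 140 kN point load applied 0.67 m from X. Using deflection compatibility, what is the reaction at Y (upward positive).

R_Y = 5.563 kN

Choose R_Y as the redundant. The primary structure is the cantilever fixed at X.
Free-end deflection of the primary structure under the applied loading (downward +):
  point load 140 at a = 0.67: Pa²(3L − a)/(6EI) = 118.7/EI
Flexibility coefficient — unit upward force at Y: δ_{YY} = L³/(3EI) = 21.33/EI.
Compatibility at Y: δ_0 − R_Y·δ_{YY} = 0, so R_Y = 118.7/21.33 = 5.563 kN.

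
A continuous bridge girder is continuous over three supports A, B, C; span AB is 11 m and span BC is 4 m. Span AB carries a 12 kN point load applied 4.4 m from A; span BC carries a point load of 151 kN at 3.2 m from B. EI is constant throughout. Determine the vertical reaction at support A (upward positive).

R_A = 4.316 kN

Release continuity at B by inserting a hinge; the redundant is the internal moment M_B. The primary structure is two simply-supported spans AB and BC.
Discontinuity in slope at B on the released structure — sum the simple-span end rotations:
  span AB: point load 12 at a = 4.4: Pab(L + a)/(6LEI) = 81.31/EI
  span BC: point load 151 at a = 3.2: Pab(L + b)/(6LEI) = 77.31/EI
  relative rotation θ_0 = (81.31 + 77.31)/EI = 158.6/EI
A unit hogging moment at B produces rotation L₁/(3EI) + L₂/(3EI) = 5/EI.
Slope continuity at B: θ_0 = M_B·5/EI, so M_B = 158.6/5 = 31.72 kN·m (hogging).
Span AB, ΣM about A with M_B applied at B: R_B^{AB}·11 = 52.8 + 31.72, so R_B^{AB} = 7.684 kN and R_A = 12 − 7.684 = 4.316 kN.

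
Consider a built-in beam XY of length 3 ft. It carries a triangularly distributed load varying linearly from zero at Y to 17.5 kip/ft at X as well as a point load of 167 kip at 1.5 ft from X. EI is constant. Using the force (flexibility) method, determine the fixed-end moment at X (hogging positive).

M_X = 70.5 kip·ft

Release both end moments; the primary structure is a simply-supported span XY with redundants M_X and M_Y.
Simple-span end rotations at X and Y under the given loads:
  at X: triangular load, peak 17.5: w₀L³/(45EI) = 10.5/EI
  at Y: triangular load, peak 17.5: 7w₀L³/(360EI) = 9.188/EI
  at X: point load 167 at a = 1.5: Pab(L + b)/(6LEI) = 93.94/EI
  at Y: point load 167 at a = 1.5: Pab(L + a)/(6LEI) = 93.94/EI
  θ_X0 = 104.4/EI,  θ_Y0 = 103.1/EI
Flexibility coefficients: a unit moment at one end gives L/(3EI) there and L/(6EI) at the far end, so f₁₁ = f₂₂ = 1/EI and f₁₂ = f₂₁ = 0.5/EI.
Compatibility — zero rotation at each built-in end:
  1 M_X + 0.5 M_Y = 104.4
  0.5 M_X + 1 M_Y = 103.1
Solving the pair gives M_X = 70.5 kip·ft and M_Y = 67.88 kip·ft (hogging).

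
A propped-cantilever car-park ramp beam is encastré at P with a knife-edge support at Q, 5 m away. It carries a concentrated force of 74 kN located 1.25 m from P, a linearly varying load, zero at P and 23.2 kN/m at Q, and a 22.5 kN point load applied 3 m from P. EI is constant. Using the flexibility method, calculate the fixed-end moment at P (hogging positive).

M_P = 113.4 kN·m

Choose R_Q as the redundant. The primary structure is the cantilever fixed at P.
Primary-structure tip deflection at Q by superposition:
  point load 74 at a = 1.25: Pa²(3L − a)/(6EI) = 265/EI
  triangular load, peak 23.2 at the free end: 11w₀L⁴/(120EI) = 1329/EI
  point load 22.5 at a = 3: Pa²(3L − a)/(6EI) = 405/EI
  δ_0 = 1999/EI
Flexibility coefficient — unit upward force at Q: δ_{QQ} = L³/(3EI) = 41.67/EI.
Compatibility at Q: δ_0 − R_Q·δ_{QQ} = 0, so R_Q = 1999/41.67 = 47.98 kN.
Moment equilibrium about P: M_P = Σ(load moments about P) − R_Q·L = 353.3 − 47.98×5 = 113.4 kN·m.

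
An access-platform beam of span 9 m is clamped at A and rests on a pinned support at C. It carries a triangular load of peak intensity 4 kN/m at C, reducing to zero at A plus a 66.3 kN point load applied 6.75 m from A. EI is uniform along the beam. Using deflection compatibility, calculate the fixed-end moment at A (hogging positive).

M_A = 88.83 kN·m

Release the roller at C. Primary structure: cantilever fixed at A.
Deflection at C on the released cantilever, summing each load's contribution:
  triangular load, peak 4 at the free end: 11w₀L⁴/(120EI) = 2406/EI
  point load 66.3 at a = 6.75: Pa²(3L − a)/(6EI) = 10195/EI
  δ_0 = 12601/EI
Flexibility coefficient — unit upward force at C: δ_{CC} = L³/(3EI) = 243/EI.
Compatibility at C: δ_0 − R_C·δ_{CC} = 0, so R_C = 12601/243 = 51.86 kN.
Moment equilibrium about A: M_A = Σ(load moments about A) − R_C·L = 555.5 − 51.86×9 = 88.83 kN·m.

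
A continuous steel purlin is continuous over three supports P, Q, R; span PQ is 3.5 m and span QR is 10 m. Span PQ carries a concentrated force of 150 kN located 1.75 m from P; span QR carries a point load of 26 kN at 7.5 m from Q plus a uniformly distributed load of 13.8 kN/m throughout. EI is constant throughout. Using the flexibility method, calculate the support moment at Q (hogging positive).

Insert a hinge at Q; M_Q is the redundant, and each span becomes simply supported.
Discontinuity in slope at Q on the released structure — sum the simple-span end rotations:
  span PQ: point load 150 at a = 1.75: Pab(L + a)/(6LEI) = 114.8/EI
  span QR: point load 26 at a = 7.5: Pab(L + b)/(6LEI) = 101.6/EI
  span QR: UDL 13.8: wL³/(24EI) = 575/EI
  relative rotation θ_0 = (114.8 + 676.6)/EI = 791.4/EI
A unit hogging moment at Q produces rotation L₁/(3EI) + L₂/(3EI) = 4.5/EI.
Slope continuity at Q: θ_0 = M_Q·4.5/EI, so M_Q = 791.4/4.5 = 175.9 kN·m (hogging).

M_Q = 175.9 kN·m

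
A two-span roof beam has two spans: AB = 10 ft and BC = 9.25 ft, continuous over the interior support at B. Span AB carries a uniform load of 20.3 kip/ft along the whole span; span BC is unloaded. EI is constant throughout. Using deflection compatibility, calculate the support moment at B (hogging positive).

M_B = 131.8 kip·ft

Release continuity at B by inserting a hinge; the redundant is the internal moment M_B. The primary structure is two simply-supported spans AB and BC.
Rotations at B on the released spans (each span's end-slope, ×1/EI):
  span AB: UDL 20.3: wL³/(24EI) = 845.8/EI
  relative rotation θ_0 = (845.8 + 0)/EI = 845.8/EI
A unit hogging moment at B produces rotation L₁/(3EI) + L₂/(3EI) = 6.417/EI.
Compatibility: M_B·(L₁+L₂)/(3EI) = θ_0, giving M_B = 131.8 kip·ft (hogging).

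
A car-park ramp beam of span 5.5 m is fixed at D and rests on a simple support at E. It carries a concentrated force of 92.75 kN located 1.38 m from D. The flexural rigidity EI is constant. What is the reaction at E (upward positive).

R_E = 8.026 kN

Choose R_E as the redundant. The primary structure is the cantilever fixed at D.
Deflection at E on the released cantilever, summing each load's contribution:
  point load 92.75 at a = 1.38: Pa²(3L − a)/(6EI) = 445.1/EI
Tip deflection under a unit load at E: L³/(3EI) = 55.46/EI.
The prop prevents deflection at E: R_E = δ_0/δ_{EE} = 445.1/55.46 = 8.026 kN.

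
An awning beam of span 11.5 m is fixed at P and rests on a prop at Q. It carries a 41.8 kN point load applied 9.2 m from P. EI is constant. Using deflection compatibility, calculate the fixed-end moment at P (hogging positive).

M_P = 46.15 kN·m

Release the roller at Q. Primary structure: cantilever fixed at P.
Primary-structure tip deflection at Q by superposition:
  point load 41.8 at a = 9.2: Pa²(3L − a)/(6EI) = 14918/EI
Tip deflection under a unit load at Q: L³/(3EI) = 507/EI.
The prop prevents deflection at Q: R_Q = δ_0/δ_{QQ} = 14918/507 = 29.43 kN.
Moment equilibrium about P: M_P = Σ(load moments about P) − R_Q·L = 384.6 − 29.43×11.5 = 46.15 kN·m.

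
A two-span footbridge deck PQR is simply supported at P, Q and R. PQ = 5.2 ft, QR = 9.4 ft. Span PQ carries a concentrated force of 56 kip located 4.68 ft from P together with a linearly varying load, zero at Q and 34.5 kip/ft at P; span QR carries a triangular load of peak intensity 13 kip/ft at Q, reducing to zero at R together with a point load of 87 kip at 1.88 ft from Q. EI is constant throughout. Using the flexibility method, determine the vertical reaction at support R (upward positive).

R_R = 21.45 kip

Release continuity at Q by inserting a hinge; the redundant is the internal moment M_Q. The primary structure is two simply-supported spans PQ and QR.
Rotations at Q on the released spans (each span's end-slope, ×1/EI):
  span PQ: point load 56 at a = 4.68: Pab(L + a)/(6LEI) = 43.16/EI
  span PQ: triangular load, peak 34.5: 7w₀L³/(360EI) = 94.32/EI
  span QR: triangular load, peak 13: w₀L³/(45EI) = 239.9/EI
  span QR: point load 87 at a = 1.88: Pab(L + b)/(6LEI) = 369/EI
  relative rotation θ_0 = (137.5 + 608.9)/EI = 746.4/EI
A unit hogging moment at Q produces rotation L₁/(3EI) + L₂/(3EI) = 4.867/EI.
Compatibility: M_Q·(L₁+L₂)/(3EI) = θ_0, giving M_Q = 153.4 kip·ft (hogging).
Span QR, ΣM about R: R_Q^{QR}·9.4 = 1037 + 153.4, so R_Q^{QR} = 126.6 kip and R_R = 148.1 − 126.6 = 21.45 kip.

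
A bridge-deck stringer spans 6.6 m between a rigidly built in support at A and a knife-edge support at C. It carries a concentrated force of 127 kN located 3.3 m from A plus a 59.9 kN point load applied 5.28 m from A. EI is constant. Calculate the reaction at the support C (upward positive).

R_C = 81.86 kN

Remove the prop at C; the released (primary) structure is a cantilever built in at A.
Downward deflection at the released point C due to the loads:
  point load 127 at a = 3.3: Pa²(3L − a)/(6EI) = 3803/EI
  point load 59.9 at a = 5.28: Pa²(3L − a)/(6EI) = 4041/EI
  δ_0 = 7845/EI
Flexibility coefficient — unit upward force at C: δ_{CC} = L³/(3EI) = 95.83/EI.
Compatibility at C: δ_0 − R_C·δ_{CC} = 0, so R_C = 7845/95.83 = 81.86 kN.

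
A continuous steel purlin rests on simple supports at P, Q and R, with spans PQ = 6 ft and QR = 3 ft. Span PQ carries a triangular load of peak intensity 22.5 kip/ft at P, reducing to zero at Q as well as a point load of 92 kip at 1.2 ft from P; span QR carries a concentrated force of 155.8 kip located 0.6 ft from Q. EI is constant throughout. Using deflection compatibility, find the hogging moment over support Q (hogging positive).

Insert a hinge at Q; M_Q is the redundant, and each span becomes simply supported.
Rotations at Q on the released spans (each span's end-slope, ×1/EI):
  span PQ: triangular load, peak 22.5: 7w₀L³/(360EI) = 94.5/EI
  span PQ: point load 92 at a = 1.2: Pab(L + a)/(6LEI) = 106/EI
  span QR: point load 155.8 at a = 0.6: Pab(L + b)/(6LEI) = 67.31/EI
  relative rotation θ_0 = (200.5 + 67.31)/EI = 267.8/EI
A unit hogging moment at Q produces rotation L₁/(3EI) + L₂/(3EI) = 3/EI.
Slope continuity at Q: θ_0 = M_Q·3/EI, so M_Q = 267.8/3 = 89.26 kip·ft (hogging).

M_Q = 89.26 kip·ft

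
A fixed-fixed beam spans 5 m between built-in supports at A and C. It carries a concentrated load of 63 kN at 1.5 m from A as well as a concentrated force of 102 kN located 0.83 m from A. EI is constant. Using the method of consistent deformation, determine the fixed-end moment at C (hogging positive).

M_C = 31.57 kN·m

Take the two fixed-end moments M_A, M_C as redundants; the released structure is the simple span AC.
On the primary (simply-supported) span, the end slopes from the loading are:
  at A: point load 63 at a = 1.5: Pab(L + b)/(6LEI) = 93.71/EI
  at C: point load 63 at a = 1.5: Pab(L + a)/(6LEI) = 71.66/EI
  at A: point load 102 at a = 0.83: Pab(L + b)/(6LEI) = 107.9/EI
  at C: point load 102 at a = 0.83: Pab(L + a)/(6LEI) = 68.61/EI
  θ_A0 = 201.6/EI,  θ_C0 = 140.3/EI
Flexibility coefficients: a unit moment at one end gives L/(3EI) there and L/(6EI) at the far end, so f₁₁ = f₂₂ = 1.667/EI and f₁₂ = f₂₁ = 0.8333/EI.
Compatibility — zero rotation at each built-in end:
  1.667 M_A + 0.8333 M_C = 201.6
  0.8333 M_A + 1.667 M_C = 140.3
Solving the pair gives M_A = 105.2 kN·m and M_C = 31.57 kN·m (hogging).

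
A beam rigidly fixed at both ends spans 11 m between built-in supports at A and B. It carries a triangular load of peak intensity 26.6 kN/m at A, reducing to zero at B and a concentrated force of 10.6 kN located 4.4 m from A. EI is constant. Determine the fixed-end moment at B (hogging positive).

M_B = 118.5 kN·m

Take the two fixed-end moments M_A, M_B as redundants; the released structure is the simple span AB.
On the primary (simply-supported) span, the end slopes from the loading are:
  at A: triangular load, peak 26.6: w₀L³/(45EI) = 786.8/EI
  at B: triangular load, peak 26.6: 7w₀L³/(360EI) = 688.4/EI
  at A: point load 10.6 at a = 4.4: Pab(L + b)/(6LEI) = 82.09/EI
  at B: point load 10.6 at a = 4.4: Pab(L + a)/(6LEI) = 71.83/EI
  θ_A0 = 868.9/EI,  θ_B0 = 760.2/EI
Flexibility coefficients: a unit moment at one end gives L/(3EI) there and L/(6EI) at the far end, so f₁₁ = f₂₂ = 3.667/EI and f₁₂ = f₂₁ = 1.833/EI.
Compatibility — zero rotation at each built-in end:
  3.667 M_A + 1.833 M_B = 868.9
  1.833 M_A + 3.667 M_B = 760.2
Solving the pair gives M_A = 177.7 kN·m and M_B = 118.5 kN·m (hogging).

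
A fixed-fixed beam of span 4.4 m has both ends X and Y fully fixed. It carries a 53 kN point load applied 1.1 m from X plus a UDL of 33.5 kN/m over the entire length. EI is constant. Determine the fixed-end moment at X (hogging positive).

Take the two fixed-end moments M_X, M_Y as redundants; the released structure is the simple span XY.
End rotations of the released simple span under the applied load (×1/EI):
  at X: point load 53 at a = 1.1: Pab(L + b)/(6LEI) = 56.11/EI
  at Y: point load 53 at a = 1.1: Pab(L + a)/(6LEI) = 40.08/EI
  at X: UDL 33.5: wL³/(24EI) = 118.9/EI
  at Y: UDL 33.5: wL³/(24EI) = 118.9/EI
  θ_X0 = 175/EI,  θ_Y0 = 159/EI
Flexibility coefficients: a unit moment at one end gives L/(3EI) there and L/(6EI) at the far end, so f₁₁ = f₂₂ = 1.467/EI and f₁₂ = f₂₁ = 0.7333/EI.
Compatibility — zero rotation at each built-in end:
  1.467 M_X + 0.7333 M_Y = 175
  0.7333 M_X + 1.467 M_Y = 159
Solving the pair gives M_X = 86.84 kN·m and M_Y = 64.98 kN·m (hogging).

M_X = 86.84 kN·m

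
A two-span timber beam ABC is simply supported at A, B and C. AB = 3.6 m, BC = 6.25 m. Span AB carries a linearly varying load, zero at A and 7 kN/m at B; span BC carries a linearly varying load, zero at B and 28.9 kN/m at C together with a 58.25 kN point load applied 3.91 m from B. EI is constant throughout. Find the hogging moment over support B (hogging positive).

M_B = 81.18 kN·m

Insert a hinge at B; M_B is the redundant, and each span becomes simply supported.
Rotations at B on the released spans (each span's end-slope, ×1/EI):
  span AB: triangular load, peak 7: w₀L³/(45EI) = 7.258/EI
  span BC: triangular load, peak 28.9: 7w₀L³/(360EI) = 137.2/EI
  span BC: point load 58.25 at a = 3.91: Pab(L + b)/(6LEI) = 122.1/EI
  relative rotation θ_0 = (7.258 + 259.3)/EI = 266.5/EI
A unit hogging moment at B produces rotation L₁/(3EI) + L₂/(3EI) = 3.283/EI.
Slope continuity at B: θ_0 = M_B·3.283/EI, so M_B = 266.5/3.283 = 81.18 kN·m (hogging).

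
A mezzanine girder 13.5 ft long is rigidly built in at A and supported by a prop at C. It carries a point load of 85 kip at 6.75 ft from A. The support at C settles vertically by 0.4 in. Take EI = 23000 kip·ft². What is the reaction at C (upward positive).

Take the reaction at C as the redundant and release it; the primary structure is a cantilever fixed at A.
Free-end deflection of the primary structure under the applied loading (downward +):
  point load 85 at a = 6.75: Pa²(3L − a)/(6EI) = 21785/EI
Tip deflection under a unit load at C: L³/(3EI) = 820.1/EI.
With EI = 23000 kip·ft²: δ_0 = 0.94716 ft and δ_{CC} = 0.035658 ft/kip.
Compatibility — the beam at C must follow the support down by 0.03333 ft: δ_0 − R_C·δ_{CC} = 0.03333, so R_C = (0.94716 − 0.03333)/0.035658 = 25.63 kip.

R_C = 25.63 kip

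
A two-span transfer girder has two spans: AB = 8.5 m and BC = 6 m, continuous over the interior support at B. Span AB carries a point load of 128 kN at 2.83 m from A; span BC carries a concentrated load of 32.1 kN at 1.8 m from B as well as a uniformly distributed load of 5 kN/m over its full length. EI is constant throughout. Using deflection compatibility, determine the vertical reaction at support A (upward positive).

R_A = 71.51 kN

Take M_B as the redundant. Released structure: two simple spans AB and BC with a hinge at B.
Discontinuity in slope at B on the released structure — sum the simple-span end rotations:
  span AB: point load 128 at a = 2.83: Pab(L + a)/(6LEI) = 456.3/EI
  span BC: point load 32.1 at a = 1.8: Pab(L + b)/(6LEI) = 68.76/EI
  span BC: UDL 5: wL³/(24EI) = 45/EI
  relative rotation θ_0 = (456.3 + 113.8)/EI = 570/EI
A unit hogging moment at B produces rotation L₁/(3EI) + L₂/(3EI) = 4.833/EI.
Slope continuity at B: θ_0 = M_B·4.833/EI, so M_B = 570/4.833 = 117.9 kN·m (hogging).
Span AB, ΣM about A with M_B applied at B: R_B^{AB}·8.5 = 362.2 + 117.9, so R_B^{AB} = 56.49 kN and R_A = 128 − 56.49 = 71.51 kN.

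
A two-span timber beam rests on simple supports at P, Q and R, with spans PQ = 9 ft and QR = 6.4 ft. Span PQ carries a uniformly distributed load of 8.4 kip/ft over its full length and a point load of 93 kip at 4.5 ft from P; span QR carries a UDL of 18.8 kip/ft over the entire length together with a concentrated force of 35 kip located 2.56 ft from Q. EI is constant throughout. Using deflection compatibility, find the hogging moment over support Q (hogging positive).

Take M_Q as the redundant. Released structure: two simple spans PQ and QR with a hinge at Q.
End slopes at the hinge Q, treating each span as simply supported:
  span PQ: UDL 8.4: wL³/(24EI) = 255.2/EI
  span PQ: point load 93 at a = 4.5: Pab(L + a)/(6LEI) = 470.8/EI
  span QR: UDL 18.8: wL³/(24EI) = 205.3/EI
  span QR: point load 35 at a = 2.56: Pab(L + b)/(6LEI) = 91.75/EI
  relative rotation θ_0 = (726 + 297.1)/EI = 1023/EI
A unit hogging moment at Q produces rotation L₁/(3EI) + L₂/(3EI) = 5.133/EI.
Compatibility: M_Q·(L₁+L₂)/(3EI) = θ_0, giving M_Q = 199.3 kip·ft (hogging).

M_Q = 199.3 kip·ft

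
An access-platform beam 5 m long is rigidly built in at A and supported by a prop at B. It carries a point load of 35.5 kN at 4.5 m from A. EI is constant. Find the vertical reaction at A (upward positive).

Choose R_B as the redundant. The primary structure is the cantilever fixed at A.
Free-end deflection of the primary structure under the applied loading (downward +):
  point load 35.5 at a = 4.5: Pa²(3L − a)/(6EI) = 1258/EI
Tip deflection under a unit load at B: L³/(3EI) = 41.67/EI.
Compatibility at B: δ_0 − R_B·δ_{BB} = 0, so R_B = 1258/41.67 = 30.19 kN.
Vertical equilibrium: R_A = ΣP − R_B = 35.5 − 30.19 = 5.307 kN.

R_A = 5.307 kN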